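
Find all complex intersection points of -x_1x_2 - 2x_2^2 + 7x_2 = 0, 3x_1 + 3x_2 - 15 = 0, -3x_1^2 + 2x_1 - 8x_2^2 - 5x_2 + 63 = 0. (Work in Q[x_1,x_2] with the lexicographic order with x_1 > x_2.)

Compute a lex Gröbner basis by Buchberger's algorithm.
f_1 = -x_1x_2 - 2x_2^2 + 7x_2, LT = x_1x_2.
f_2 = 3x_1 + 3x_2 - 15, LT = x_1.
f_3 = -3x_1^2 + 2x_1 - 8x_2^2 - 5x_2 + 63, LT = x_1^2.

S(f_1,f_2): lcm = x_1x_2. S = x_2^2 - 2x_2.
  leading term x_2^2: no divisor's leading term divides it; move x_2^2 to the remainder.
  leading term x_2: no divisor's leading term divides it; move -2x_2 to the remainder.
  remainder x_2^2 - 2x_2 ≠ 0; add h_4 = x_2^2 - 2x_2 to the basis.

S(f_2,f_3): lcm = x_1^2. S = x_1x_2 - 13/3x_1 - 8/3x_2^2 - 5/3x_2 + 21.
  leading term x_1x_2: subtract (-1)·f_1 from x_1x_2 - 13/3x_1 - 8/3x_2^2 - 5/3x_2 + 21 → -13/3x_1 - 14/3x_2^2 + 16/3x_2 + 21
  leading term x_1: subtract (-13/9)·f_2 from -13/3x_1 - 14/3x_2^2 + 16/3x_2 + 21 → -14/3x_2^2 + 29/3x_2 - 2/3
  leading term x_2^2: subtract (-14/3)·h_4 from -14/3x_2^2 + 29/3x_2 - 2/3 → 1/3x_2 - 2/3
  leading term x_2: no divisor's leading term divides it; move 1/3x_2 to the remainder.
  leading term 1: no divisor's leading term divides it; move -2/3 to the remainder.
  remainder 1/3x_2 - 2/3 ≠ 0; add h_5 = 1/3x_2 - 2/3 to the basis.

The other S-polynomials (S(f_1,f_3), S(f_1,h_4), S(f_2,h_4), S(f_3,h_4), S(f_1,h_5), S(f_2,h_5), S(f_3,h_5), S(h_4,h_5)) all reduce to 0 modulo the current basis, so we have a Gröbner basis.
Inter-reduce: drop elements whose leading term is divisible by another's, tail-reduce, and make monic.
Reduced Gröbner basis: {x_1 - 3, x_2 - 2}.

Since the basis is lex-ordered, x_2 - 2 is univariate in x_2. Its roots are {2}. Back-substituting each root into the other basis elements fixes the other coordinates.
  x_2 = 2: the earlier basis element becomes x_1 - 3 = 0, giving x_1 = 3 — point (3, 2).
Check: every point annihilates each of the original generators.

{(3, 2)}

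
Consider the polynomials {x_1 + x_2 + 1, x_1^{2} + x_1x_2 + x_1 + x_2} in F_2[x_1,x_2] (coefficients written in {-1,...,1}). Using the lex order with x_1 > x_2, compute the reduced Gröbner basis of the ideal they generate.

G = {x_1 + 1, x_2}

The reduced Gröbner basis is the canonical form of the ideal for this ordering.

f_1 = x_1 + x_2 + 1, LT = x_1.
f_2 = x_1^{2} + x_1x_2 + x_1 + x_2, LT = x_1^{2}.

S(f_1,f_2): lcm = x_1^{2}. S = x_2.
  leading term x_2: no divisor's leading term divides it; move x_2 to the remainder.
  remainder x_2 ≠ 0; add g_3 = x_2 to the basis.

The other S-polynomials (S(f_1,g_3), S(f_2,g_3)) all reduce to 0 modulo the current basis, so we have a Gröbner basis.
Inter-reduce: drop elements whose leading term is divisible by another's, tail-reduce, and make monic.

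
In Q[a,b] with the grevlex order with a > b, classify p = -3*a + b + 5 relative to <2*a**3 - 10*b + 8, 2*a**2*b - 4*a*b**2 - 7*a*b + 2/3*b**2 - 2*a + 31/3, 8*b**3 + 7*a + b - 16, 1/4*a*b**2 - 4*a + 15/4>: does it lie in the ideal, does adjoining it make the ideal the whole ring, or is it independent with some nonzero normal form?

Adjoining -3*a + b + 5 makes the ideal the whole ring: the system is inconsistent.

First compute the reduced Gröbner basis of I by Buchberger's algorithm.
f_1 = 2*a**3 - 10*b + 8, LT = a**3.
f_2 = 2*a**2*b - 4*a*b**2 - 7*a*b + 2/3*b**2 - 2*a + 31/3, LT = a**2*b.
f_3 = 8*b**3 + 7*a + b - 16, LT = b**3.
f_4 = 1/4*a*b**2 - 4*a + 15/4, LT = a*b**2.

S(f_1,f_2): lcm = a**3*b. S = 2*a**2*b**2 + 7/2*a**2*b - 1/3*a*b**2 + a**2 - 5*b**2 - 31/6*a + 4*b.
  reduce S modulo (f_1, f_2, f_3, f_4):
  remainder -5/2*a**2 + 55/4*a*b - 37/6*b**2 + 2707/12*a - 25/4*b - 2693/12 ≠ 0; add h_5 = -5/2*a**2 + 55/4*a*b - 37/6*b**2 + 2707/12*a - 25/4*b - 2693/12 to the basis.

S(f_1,f_4): lcm = a**3*b**2. S = 16*a**3 - 5*b**3 - 15*a**2 + 4*b**2.
  reduce S modulo (f_1, f_2, f_3, f_4, h_5):
  remainder -165/2*a*b + 41*b**2 - 10793/8*a + 945/8*b + 2545/2 ≠ 0; add h_6 = -165/2*a*b + 41*b**2 - 10793/8*a + 945/8*b + 2545/2 to the basis.

S(f_2,f_3): lcm = a**2*b**3. S = -2*a*b**4 - 7/2*a*b**3 + 1/3*b**4 - 7/8*a**3 - 1/8*a**2*b - a*b**2 + 2*a**2 + 31/6*b**2.
  reduce S modulo (f_1, f_2, f_3, f_4, h_5, h_6):
  remainder 308/45*b**2 + 35257/5760*a + 10033/384*b - 28147/720 ≠ 0; add h_7 = 308/45*b**2 + 35257/5760*a + 10033/384*b - 28147/720 to the basis.

S(f_2,f_4): lcm = a**2*b**2. S = -2*a*b**3 - 7/2*a*b**2 + 1/3*b**3 + 16*a**2 - a*b - 15*a + 31/6*b.
  reduce S modulo (f_1, f_2, f_3, f_4, h_5, h_6, h_7):
  remainder -803356231/13009920*a + 71824689/867328*b - 4893109/232320 ≠ 0; add h_8 = -803356231/13009920*a + 71824689/867328*b - 4893109/232320 to the basis.

S(f_3,f_4): lcm = a*b**3. S = 7/8*a**2 + 129/8*a*b - 2*a - 15*b.
  reduce S modulo (f_1, f_2, f_3, f_4, h_5, h_6, h_7, h_8):
  remainder -1235741200513/3213424924*b + 1235741200513/3213424924 ≠ 0; add h_9 = -1235741200513/3213424924*b + 1235741200513/3213424924 to the basis.

The other S-polynomials (S(f_1,f_3), S(f_1,h_5), S(f_2,h_5), S(f_3,h_5), S(f_4,h_5), S(f_1,h_6), S(f_2,h_6), S(f_3,h_6), S(f_4,h_6), S(h_5,h_6), S(f_1,h_7), S(f_2,h_7), S(f_3,h_7), S(f_4,h_7), S(h_5,h_7), S(h_6,h_7), S(f_1,h_8), S(f_2,h_8), S(f_3,h_8), S(f_4,h_8), S(h_5,h_8), S(h_6,h_8), S(h_7,h_8), S(f_1,h_9), S(f_2,h_9), S(f_3,h_9), S(f_4,h_9), S(h_5,h_9), S(h_6,h_9), S(h_7,h_9), S(h_8,h_9)) all reduce to 0 modulo the current basis, so we have a Gröbner basis.
Inter-reduce: drop elements whose leading term is divisible by another's, tail-reduce, and make monic.
Reduced Gröbner basis: {a - 1, b - 1}.
Label its elements g_1 = a - 1, g_2 = b - 1.

Reduce p = -3*a + b + 5 modulo G:
  leading term a: subtract (-3)·g_1 from -3*a + b + 5 → b + 2
  leading term b: subtract (1)·g_2 from b + 2 → 3
  leading term 1: no divisor's leading term divides it; move 3 to the remainder.
  normal form = 3.
The normal form is nonzero, so p ∉ I. Since p minus its normal form lies in I, I + (p) = I + (r) where r = 3; decide whether this ideal is the whole ring.
Here r = 3 is a nonzero constant, hence a unit: 1 ∈ I + (p), the Gröbner basis of I + (p) is {1}, and the enlarged system has no common solution — adjoining p is inconsistent.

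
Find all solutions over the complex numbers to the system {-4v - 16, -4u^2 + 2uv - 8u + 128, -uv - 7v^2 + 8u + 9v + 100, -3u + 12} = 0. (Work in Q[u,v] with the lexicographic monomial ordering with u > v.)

{(4, -4)}

Compute a lex Gröbner basis by Buchberger's algorithm.
f_1 = -4v - 16, LT = v.
f_2 = -4u^2 + 2uv - 8u + 128, LT = u^2.
f_3 = -uv + 8u - 7v^2 + 9v + 100, LT = uv.
f_4 = -3u + 12, LT = u.

S(f_1,f_2): leading monomials are coprime, so the S-polynomial reduces to 0 (Buchberger's first criterion).
S(f_1,f_3): lcm = uv. S = 12u - 7v^2 + 9v + 100.
  leading term u: subtract (-4)·f_4 from 12u - 7v^2 + 9v + 100 → -7v^2 + 9v + 148
  leading term v^2: subtract (7/4v)·f_1 from -7v^2 + 9v + 148 → 37v + 148
  leading term v: subtract (-37/4)·f_1 from 37v + 148 → 0
  remainder 0.

S(f_1,f_4): leading monomials are coprime, so the S-polynomial reduces to 0 (Buchberger's first criterion).
S(f_2,f_3): lcm = u^2v. S = 8u^2 - 15/2uv^2 + 11uv + 100u - 32v.
  leading term u^2: subtract (-2)·f_2 from 8u^2 - 15/2uv^2 + 11uv + 100u - 32v → -15/2uv^2 + 15uv + 84u - 32v + 256
  leading term uv^2: subtract (15/8uv)·f_1 from -15/2uv^2 + 15uv + 84u - 32v + 256 → 45uv + 84u - 32v + 256
  leading term uv: subtract (-45/4u)·f_1 from 45uv + 84u - 32v + 256 → -96u - 32v + 256
  leading term u: subtract (32)·f_4 from -96u - 32v + 256 → -32v - 128
  leading term v: subtract (8)·f_1 from -32v - 128 → 0
  remainder 0.

S(f_2,f_4): lcm = u^2. S = -1/2uv + 6u - 32.
  leading term uv: subtract (1/8u)·f_1 from -1/2uv + 6u - 32 → 8u - 32
  leading term u: subtract (-8/3)·f_4 from 8u - 32 → 0
  remainder 0.

S(f_3,f_4): lcm = uv. S = -8u + 7v^2 - 5v - 100.
  leading term u: subtract (8/3)·f_4 from -8u + 7v^2 - 5v - 100 → 7v^2 - 5v - 132
  leading term v^2: subtract (-7/4v)·f_1 from 7v^2 - 5v - 132 → -33v - 132
  leading term v: subtract (33/4)·f_1 from -33v - 132 → 0
  remainder 0.

Every S-polynomial of the final basis reduces to 0, so we have a Gröbner basis.
Inter-reduce: drop elements whose leading term is divisible by another's, tail-reduce, and make monic.
Reduced Gröbner basis: {u - 4, v + 4}.

From the last basis element, v + 4 = 0, so v takes values in {-4}. Each choice, substituted upward through the basis, yields the corresponding point(s) of the solution set.
  v = -4: the earlier basis element becomes u - 4 = 0, giving u = 4 — point (4, -4).
Check: every point annihilates each of the original generators.
This is the nonlinear analogue of row-reducing a linear system.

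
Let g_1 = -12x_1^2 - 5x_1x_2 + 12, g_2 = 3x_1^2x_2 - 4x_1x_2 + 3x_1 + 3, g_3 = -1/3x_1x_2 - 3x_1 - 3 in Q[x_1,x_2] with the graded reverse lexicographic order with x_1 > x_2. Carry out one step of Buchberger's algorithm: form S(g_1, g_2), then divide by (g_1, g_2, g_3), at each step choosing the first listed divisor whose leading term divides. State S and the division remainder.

S(g_1, g_2) = 5/12x_1x_2^2 + 4/3x_1x_2 - x_1 - x_2 - 1; remainder on division = 83/4x_1 - 19/4x_2 + 83/4.

lcm(LM(g_1), LM(g_2)) = x_1^2x_2.
S = (lcm/LT(g_1))·g_1 − (lcm/LT(g_2))·g_2 = 5/12x_1x_2^2 + 4/3x_1x_2 - x_1 - x_2 - 1.
Reduce S modulo (g_1, g_2, g_3) in that order:
  leading term x_1x_2^2: subtract (-5/4x_2)·g_3 from 5/12x_1x_2^2 + 4/3x_1x_2 - x_1 - x_2 - 1 → -29/12x_1x_2 - x_1 - 19/4x_2 - 1
  leading term x_1x_2: subtract (29/4)·g_3 from -29/12x_1x_2 - x_1 - 19/4x_2 - 1 → 83/4x_1 - 19/4x_2 + 83/4
  leading term x_1: no divisor's leading term divides it; move 83/4x_1 to the remainder.
  leading term x_2: no divisor's leading term divides it; move -19/4x_2 to the remainder.
  leading term 1: no divisor's leading term divides it; move 83/4 to the remainder.
The remainder 83/4x_1 - 19/4x_2 + 83/4 is nonzero, so it would be added as the next basis element.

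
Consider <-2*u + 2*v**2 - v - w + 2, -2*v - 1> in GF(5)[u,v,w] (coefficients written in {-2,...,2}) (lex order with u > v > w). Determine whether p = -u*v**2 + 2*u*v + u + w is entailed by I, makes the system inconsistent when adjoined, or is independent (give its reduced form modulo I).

-u*v**2 + 2*u*v + u + w is independent of I; its normal form modulo I is -2*w - 1.

First compute the reduced Gröbner basis of I by Buchberger's algorithm.
f_1 = -2*u + 2*v**2 - v - w + 2, LT = u.
f_2 = -2*v - 1, LT = v.

The S-polynomials (S(f_1,f_2)) all reduce to 0 modulo the current basis, so we have a Gröbner basis.
Inter-reduce: drop elements whose leading term is divisible by another's, tail-reduce, and make monic.
Reduced Gröbner basis: {u - 2*w + 1, v - 2}.
Label its elements g_1 = u - 2*w + 1, g_2 = v - 2.

Reduce p = -u*v**2 + 2*u*v + u + w modulo G:
  leading term u*v**2: subtract (-v**2)·g_1 from -u*v**2 + 2*u*v + u + w → 2*u*v + u - 2*v**2*w + v**2 + w
  leading term u*v: subtract (2*v)·g_1 from 2*u*v + u - 2*v**2*w + v**2 + w → u - 2*v**2*w + v**2 - v*w - 2*v + w
  leading term u: subtract (1)·g_1 from u - 2*v**2*w + v**2 - v*w - 2*v + w → -2*v**2*w + v**2 - v*w - 2*v - 2*w - 1
  leading term v**2*w: subtract (-2*v*w)·g_2 from -2*v**2*w + v**2 - v*w - 2*v - 2*w - 1 → v**2 - 2*v - 2*w - 1
  leading term v**2: subtract (v)·g_2 from v**2 - 2*v - 2*w - 1 → -2*w - 1
  leading term w: no divisor's leading term divides it; move -2*w to the remainder.
  leading term 1: no divisor's leading term divides it; move -1 to the remainder.
  normal form = -2*w - 1.
The normal form is nonzero, so p ∉ I. Since p minus its normal form lies in I, I + (p) = I + (r) where r = -2*w - 1; decide whether this ideal is the whole ring.
Run Buchberger on G together with r (pairs among the g_i already reduce to 0 since G is a Gröbner basis):
g_1 = u - 2*w + 1, LT = u.
g_2 = v - 2, LT = v.
r = -2*w - 1, LT = w.

The S-polynomials (S(g_1,g_2), S(g_1,r), S(g_2,r)) all reduce to 0 modulo the current basis, so we have a Gröbner basis.
Inter-reduce: drop elements whose leading term is divisible by another's, tail-reduce, and make monic.
Reduced Gröbner basis: {u + 2, v - 2, w - 2}.
The reduced Gröbner basis of I + (p) is {u + 2, v - 2, w - 2} ≠ {1}, a proper ideal, so the enlarged system stays consistent: p is independent of I, with normal form -2*w - 1.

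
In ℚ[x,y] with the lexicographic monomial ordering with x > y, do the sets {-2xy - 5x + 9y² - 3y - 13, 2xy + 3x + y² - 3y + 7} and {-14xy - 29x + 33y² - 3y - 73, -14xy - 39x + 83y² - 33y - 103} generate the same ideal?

Yes, the ideals are equal.

For a fixed monomial order, each ideal has a unique reduced Gröbner basis; comparing bases decides equality.
Buchberger on the first generating set:
f_1 = -2xy - 5x + 9y² - 3y - 13, LT = xy.
f_2 = 2xy + 3x + y² - 3y + 7, LT = xy.

S(f_1,f_2): lcm = xy. S = x - 5y² + 3y + 3.
  reduce S modulo (f_1, f_2):
  remainder x - 5y² + 3y + 3 ≠ 0; add g_3 = x - 5y² + 3y + 3 to the basis.

S(f_1,g_3): lcm = xy. S = 5/2x + 5y³ - 15/2y² - 3/2y + 13/2.
  reduce S modulo (f_1, f_2, g_3):
  remainder 5y³ + 5y² - 9y - 1 ≠ 0; add g_4 = 5y³ + 5y² - 9y - 1 to the basis.

The other S-polynomials (S(f_2,g_3), S(f_1,g_4), S(f_2,g_4), S(g_3,g_4)) all reduce to 0 modulo the current basis, so we have a Gröbner basis.
Inter-reduce: drop elements whose leading term is divisible by another's, tail-reduce, and make monic.
Reduced Gröbner basis: {x - 5y² + 3y + 3, y³ + y² - 9/5y - ⅕}.

Buchberger on the second generating set:
h_1 = -14xy - 29x + 33y² - 3y - 73, LT = xy.
h_2 = -14xy - 39x + 83y² - 33y - 103, LT = xy.

S(h_1,h_2): lcm = xy. S = -5/7x + 25/7y² - 15/7y - 15/7.
  reduce S modulo (h_1, h_2):
  remainder -5/7x + 25/7y² - 15/7y - 15/7 ≠ 0; add k_3 = -5/7x + 25/7y² - 15/7y - 15/7 to the basis.

S(h_1,k_3): lcm = xy. S = 29/14x + 5y³ - 75/14y² - 39/14y + 73/14.
  reduce S modulo (h_1, h_2, k_3):
  remainder 5y³ + 5y² - 9y - 1 ≠ 0; add k_4 = 5y³ + 5y² - 9y - 1 to the basis.

The other S-polynomials (S(h_2,k_3), S(h_1,k_4), S(h_2,k_4), S(k_3,k_4)) all reduce to 0 modulo the current basis, so we have a Gröbner basis.
Inter-reduce: drop elements whose leading term is divisible by another's, tail-reduce, and make monic.
Reduced Gröbner basis: {x - 5y² + 3y + 3, y³ + y² - 9/5y - ⅕}.

The two bases agree; hence the ideals are identical.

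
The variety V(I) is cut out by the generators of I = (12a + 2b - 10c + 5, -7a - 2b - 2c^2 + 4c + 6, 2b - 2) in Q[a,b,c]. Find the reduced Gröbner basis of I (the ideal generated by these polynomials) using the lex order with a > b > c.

f_1 = 12a + 2b - 10c + 5, LT = a.
f_2 = -7a - 2b - 2c^2 + 4c + 6, LT = a.
f_3 = 2b - 2, LT = b.

S(f_1,f_2): lcm = a. S = -5/42b - 2/7c^2 - 11/42c + 107/84.
  leading term b: subtract (-5/84)·f_3 from -5/42b - 2/7c^2 - 11/42c + 107/84 → -2/7c^2 - 11/42c + 97/84
  leading term c^2: no divisor's leading term divides it; move -2/7c^2 to the remainder.
  leading term c: no divisor's leading term divides it; move -11/42c to the remainder.
  leading term 1: no divisor's leading term divides it; move 97/84 to the remainder.
  remainder -2/7c^2 - 11/42c + 97/84 ≠ 0; add g_4 = -2/7c^2 - 11/42c + 97/84 to the basis.

The other S-polynomials (S(f_1,f_3), S(f_2,f_3), S(f_1,g_4), S(f_2,g_4), S(f_3,g_4)) all reduce to 0 modulo the current basis, so we have a Gröbner basis.
Inter-reduce: drop elements whose leading term is divisible by another's, tail-reduce, and make monic.

G = {a - 5/6c + 7/12, b - 1, c^2 + 11/12c - 97/24}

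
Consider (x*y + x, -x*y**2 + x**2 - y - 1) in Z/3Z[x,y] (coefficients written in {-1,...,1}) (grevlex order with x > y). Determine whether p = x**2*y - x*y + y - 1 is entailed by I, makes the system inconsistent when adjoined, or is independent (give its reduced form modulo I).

Adjoining x**2*y - x*y + y - 1 makes the ideal the whole ring: the system is inconsistent.

First compute the reduced Gröbner basis of I by Buchberger's algorithm.
f_1 = x*y + x, LT = x*y.
f_2 = -x*y**2 + x**2 - y - 1, LT = x*y**2.

S(f_1,f_2): lcm = x*y**2. S = x**2 + x*y - y - 1.
  leading term x**2: no divisor's leading term divides it; move x**2 to the remainder.
  leading term x*y: subtract (1)·f_1 from x*y - y - 1 → -x - y - 1
  leading term x: no divisor's leading term divides it; move -x to the remainder.
  leading term y: no divisor's leading term divides it; move -y to the remainder.
  leading term 1: no divisor's leading term divides it; move -1 to the remainder.
  remainder x**2 - x - y - 1 ≠ 0; add h_3 = x**2 - x - y - 1 to the basis.

S(f_1,h_3): lcm = x**2*y. S = x**2 + x*y + y**2 + y.
  leading term x**2: subtract (1)·h_3 from x**2 + x*y + y**2 + y → x*y + y**2 + x - y + 1
  leading term x*y: subtract (1)·f_1 from x*y + y**2 + x - y + 1 → y**2 - y + 1
  leading term y**2: no divisor's leading term divides it; move y**2 to the remainder.
  leading term y: no divisor's leading term divides it; move -y to the remainder.
  leading term 1: no divisor's leading term divides it; move 1 to the remainder.
  remainder y**2 - y + 1 ≠ 0; add h_4 = y**2 - y + 1 to the basis.

The other S-polynomials (S(f_2,h_3), S(f_1,h_4), S(f_2,h_4), S(h_3,h_4)) all reduce to 0 modulo the current basis, so we have a Gröbner basis.
Inter-reduce: drop elements whose leading term is divisible by another's, tail-reduce, and make monic.
Reduced Gröbner basis: {x**2 - x - y - 1, x*y + x, y**2 - y + 1}.
Label its elements g_1 = x**2 - x - y - 1, g_2 = x*y + x, g_3 = y**2 - y + 1.

Reduce p = x**2*y - x*y + y - 1 modulo G:
  leading term x**2*y: subtract (y)·g_1 from x**2*y - x*y + y - 1 → y**2 - y - 1
  leading term y**2: subtract (1)·g_3 from y**2 - y - 1 → 1
  leading term 1: no divisor's leading term divides it; move 1 to the remainder.
  normal form = 1.
The normal form is nonzero, so p ∉ I. Since p minus its normal form lies in I, I + (p) = I + (r) where r = 1; decide whether this ideal is the whole ring.
Here r = 1 is a nonzero constant, hence a unit: 1 ∈ I + (p), the Gröbner basis of I + (p) is {1}, and the enlarged system has no common solution — adjoining p is inconsistent.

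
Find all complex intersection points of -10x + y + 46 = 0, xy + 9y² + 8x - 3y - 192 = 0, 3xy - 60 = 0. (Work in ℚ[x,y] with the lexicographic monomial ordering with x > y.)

Compute a lex Gröbner basis by Buchberger's algorithm.
f_1 = -10x + y + 46, LT = x.
f_2 = xy + 8x + 9y² - 3y - 192, LT = xy.
f_3 = 3xy - 60, LT = xy.

S(f_1,f_2): lcm = xy. S = -8x - 91/10y² - 8/5y + 192.
  reduce S modulo (f_1, f_2, f_3):
  remainder -91/10y² - 12/5y + 776/5 ≠ 0; add h_4 = -91/10y² - 12/5y + 776/5 to the basis.

S(f_1,f_3): lcm = xy. S = -1/10y² - 23/5y + 20.
  reduce S modulo (f_1, f_2, f_3, h_4):
  remainder -2081/455y + 8324/455 ≠ 0; add h_5 = -2081/455y + 8324/455 to the basis.

The other S-polynomials (S(f_2,f_3), S(f_1,h_4), S(f_2,h_4), S(f_3,h_4), S(f_1,h_5), S(f_2,h_5), S(f_3,h_5), S(h_4,h_5)) all reduce to 0 modulo the current basis, so we have a Gröbner basis.
Inter-reduce: drop elements whose leading term is divisible by another's, tail-reduce, and make monic.
Reduced Gröbner basis: {x - 5, y - 4}.

Since the basis is lex-ordered, y - 4 is univariate in y. Its roots are {4}. Back-substituting each root into the other basis elements fixes the other coordinates.
  y = 4: the earlier basis element becomes x - 5 = 0, giving x = 5 — point (5, 4).

{(5, 4)}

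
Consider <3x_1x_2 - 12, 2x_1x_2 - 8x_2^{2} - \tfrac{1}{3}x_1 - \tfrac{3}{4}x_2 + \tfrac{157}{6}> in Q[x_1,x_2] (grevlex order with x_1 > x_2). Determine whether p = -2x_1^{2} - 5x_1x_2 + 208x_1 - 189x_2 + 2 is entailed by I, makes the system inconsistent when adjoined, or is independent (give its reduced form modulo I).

Adjoining -2x_1^{2} - 5x_1x_2 + 208x_1 - 189x_2 + 2 makes the ideal the whole ring: the system is inconsistent.

First compute the reduced Gröbner basis of I by Buchberger's algorithm.
f_1 = 3x_1x_2 - 12, LT = x_1x_2.
f_2 = 2x_1x_2 - 8x_2^{2} - \tfrac{1}{3}x_1 - \tfrac{3}{4}x_2 + \tfrac{157}{6}, LT = x_1x_2.

S(f_1,f_2): lcm = x_1x_2. S = 4x_2^{2} + \tfrac{1}{6}x_1 + \tfrac{3}{8}x_2 - \tfrac{205}{12}.
  leading term x_2^{2}: no divisor's leading term divides it; move 4x_2^{2} to the remainder.
  leading term x_1: no divisor's leading term divides it; move \tfrac{1}{6}x_1 to the remainder.
  leading term x_2: no divisor's leading term divides it; move \tfrac{3}{8}x_2 to the remainder.
  leading term 1: no divisor's leading term divides it; move -\tfrac{205}{12} to the remainder.
  remainder 4x_2^{2} + \tfrac{1}{6}x_1 + \tfrac{3}{8}x_2 - \tfrac{205}{12} ≠ 0; add h_3 = 4x_2^{2} + \tfrac{1}{6}x_1 + \tfrac{3}{8}x_2 - \tfrac{205}{12} to the basis.

S(f_1,h_3): lcm = x_1x_2^{2}. S = -\tfrac{1}{24}x_1^{2} - \tfrac{3}{32}x_1x_2 + \tfrac{205}{48}x_1 - 4x_2.
  leading term x_1^{2}: no divisor's leading term divides it; move -\tfrac{1}{24}x_1^{2} to the remainder.
  leading term x_1x_2: subtract (-\tfrac{1}{32})·f_1 from -\tfrac{3}{32}x_1x_2 + \tfrac{205}{48}x_1 - 4x_2 → \tfrac{205}{48}x_1 - 4x_2 - \tfrac{3}{8}
  leading term x_1: no divisor's leading term divides it; move \tfrac{205}{48}x_1 to the remainder.
  leading term x_2: no divisor's leading term divides it; move -4x_2 to the remainder.
  leading term 1: no divisor's leading term divides it; move -\tfrac{3}{8} to the remainder.
  remainder -\tfrac{1}{24}x_1^{2} + \tfrac{205}{48}x_1 - 4x_2 - \tfrac{3}{8} ≠ 0; add h_4 = -\tfrac{1}{24}x_1^{2} + \tfrac{205}{48}x_1 - 4x_2 - \tfrac{3}{8} to the basis.

The other S-polynomials (S(f_2,h_3), S(f_1,h_4), S(f_2,h_4), S(h_3,h_4)) all reduce to 0 modulo the current basis, so we have a Gröbner basis.
Inter-reduce: drop elements whose leading term is divisible by another's, tail-reduce, and make monic.
Reduced Gröbner basis: {x_1^{2} - \tfrac{205}{2}x_1 + 96x_2 + 9, x_1x_2 - 4, x_2^{2} + \tfrac{1}{24}x_1 + \tfrac{3}{32}x_2 - \tfrac{205}{48}}.
Label its elements g_1 = x_1^{2} - \tfrac{205}{2}x_1 + 96x_2 + 9, g_2 = x_1x_2 - 4, g_3 = x_2^{2} + \tfrac{1}{24}x_1 + \tfrac{3}{32}x_2 - \tfrac{205}{48}.

Reduce p = -2x_1^{2} - 5x_1x_2 + 208x_1 - 189x_2 + 2 modulo G:
  leading term x_1^{2}: subtract (-2)·g_1 from -2x_1^{2} - 5x_1x_2 + 208x_1 - 189x_2 + 2 → -5x_1x_2 + 3x_1 + 3x_2 + 20
  leading term x_1x_2: subtract (-5)·g_2 from -5x_1x_2 + 3x_1 + 3x_2 + 20 → 3x_1 + 3x_2
  leading term x_1: no divisor's leading term divides it; move 3x_1 to the remainder.
  leading term x_2: no divisor's leading term divides it; move 3x_2 to the remainder.
  normal form = 3x_1 + 3x_2.
The normal form is nonzero, so p ∉ I. Since p minus its normal form lies in I, I + (p) = I + (r) where r = 3x_1 + 3x_2; decide whether this ideal is the whole ring.
Run Buchberger on G together with r (pairs among the g_i already reduce to 0 since G is a Gröbner basis):
g_1 = x_1^{2} - \tfrac{205}{2}x_1 + 96x_2 + 9, LT = x_1^{2}.
g_2 = x_1x_2 - 4, LT = x_1x_2.
g_3 = x_2^{2} + \tfrac{1}{24}x_1 + \tfrac{3}{32}x_2 - \tfrac{205}{48}, LT = x_2^{2}.
r = 3x_1 + 3x_2, LT = x_1.

S(g_1,r): lcm = x_1^{2}. S = -x_1x_2 - \tfrac{205}{2}x_1 + 96x_2 + 9.
  leading term x_1x_2: subtract (-1)·g_2 from -x_1x_2 - \tfrac{205}{2}x_1 + 96x_2 + 9 → -\tfrac{205}{2}x_1 + 96x_2 + 5
  leading term x_1: subtract (-\tfrac{205}{6})·r from -\tfrac{205}{2}x_1 + 96x_2 + 5 → \tfrac{397}{2}x_2 + 5
  leading term x_2: no divisor's leading term divides it; move \tfrac{397}{2}x_2 to the remainder.
  leading term 1: no divisor's leading term divides it; move 5 to the remainder.
  remainder \tfrac{397}{2}x_2 + 5 ≠ 0; add m_5 = \tfrac{397}{2}x_2 + 5 to the basis.

S(g_2,r): lcm = x_1x_2. S = -x_2^{2} - 4.
  leading term x_2^{2}: subtract (-1)·g_3 from -x_2^{2} - 4 → \tfrac{1}{24}x_1 + \tfrac{3}{32}x_2 - \tfrac{397}{48}
  leading term x_1: subtract (\tfrac{1}{72})·r from \tfrac{1}{24}x_1 + \tfrac{3}{32}x_2 - \tfrac{397}{48} → \tfrac{5}{96}x_2 - \tfrac{397}{48}
  leading term x_2: subtract (\tfrac{5}{19056})·m_5 from \tfrac{5}{96}x_2 - \tfrac{397}{48} → -\tfrac{78817}{9528}
  leading term 1: no divisor's leading term divides it; move -\tfrac{78817}{9528} to the remainder.
  remainder -\tfrac{78817}{9528} ≠ 0; add m_6 = -\tfrac{78817}{9528} to the basis.

The other S-polynomials (S(g_1,g_2), S(g_1,g_3), S(g_2,g_3), S(g_3,r), S(g_1,m_5), S(g_2,m_5), S(g_3,m_5), S(r,m_5), S(g_1,m_6), S(g_2,m_6), S(g_3,m_6), S(r,m_6), S(m_5,m_6)) all reduce to 0 modulo the current basis, so we have a Gröbner basis.
Inter-reduce: drop elements whose leading term is divisible by another's, tail-reduce, and make monic.
Reduced Gröbner basis: {1}.
The reduced Gröbner basis of I + (p) is {1}: the ideal is the whole ring, so the enlarged system has no common solution — adjoining p is inconsistent.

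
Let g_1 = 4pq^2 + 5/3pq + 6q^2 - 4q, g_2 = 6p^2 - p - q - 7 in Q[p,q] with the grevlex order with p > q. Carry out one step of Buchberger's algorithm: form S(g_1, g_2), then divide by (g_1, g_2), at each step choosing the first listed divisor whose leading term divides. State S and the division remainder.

S(g_1, g_2) = 5/12p^2q + 5/3pq^2 + 1/6q^3 - pq + 7/6q^2; remainder on division = 1/6q^3 - 13/8pq - 91/72q^2 + 155/72q.

lcm(LM(g_1), LM(g_2)) = p^2q^2.
S = (lcm/LT(g_1))·g_1 − (lcm/LT(g_2))·g_2 = 5/12p^2q + 5/3pq^2 + 1/6q^3 - pq + 7/6q^2.
Reduce S modulo (g_1, g_2) in that order:
  leading term p^2q: subtract (5/72q)·g_2 from 5/12p^2q + 5/3pq^2 + 1/6q^3 - pq + 7/6q^2 → 5/3pq^2 + 1/6q^3 - 67/72pq + 89/72q^2 + 35/72q
  leading term pq^2: subtract (5/12)·g_1 from 5/3pq^2 + 1/6q^3 - 67/72pq + 89/72q^2 + 35/72q → 1/6q^3 - 13/8pq - 91/72q^2 + 155/72q
  leading term q^3: no divisor's leading term divides it; move 1/6q^3 to the remainder.
  leading term pq: no divisor's leading term divides it; move -13/8pq to the remainder.
  leading term q^2: no divisor's leading term divides it; move -91/72q^2 to the remainder.
  leading term q: no divisor's leading term divides it; move 155/72q to the remainder.
The remainder 1/6q^3 - 13/8pq - 91/72q^2 + 155/72q is nonzero, so it would be added as the next basis element.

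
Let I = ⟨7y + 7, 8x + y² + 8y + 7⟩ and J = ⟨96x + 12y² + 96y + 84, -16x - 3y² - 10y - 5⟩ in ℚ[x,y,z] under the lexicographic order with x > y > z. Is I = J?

Since reduced Gröbner bases are canonical representatives of ideals under a given ordering, it suffices to compute and compare them.
Buchberger on the first generating set:
f_1 = 7y + 7, LT = y.
f_2 = 8x + y² + 8y + 7, LT = x.

The S-polynomials (S(f_1,f_2)) all reduce to 0 modulo the current basis, so we have a Gröbner basis.
Inter-reduce: drop elements whose leading term is divisible by another's, tail-reduce, and make monic.
Reduced Gröbner basis: {x, y + 1}.

Buchberger on the second generating set:
h_1 = 96x + 12y² + 96y + 84, LT = x.
h_2 = -16x - 3y² - 10y - 5, LT = x.

S(h_1,h_2): lcm = x. S = -1/16y² + ⅜y + 9/16.
  leading term y²: no divisor's leading term divides it; move -1/16y² to the remainder.
  leading term y: no divisor's leading term divides it; move ⅜y to the remainder.
  leading term 1: no divisor's leading term divides it; move 9/16 to the remainder.
  remainder -1/16y² + ⅜y + 9/16 ≠ 0; add k_3 = -1/16y² + ⅜y + 9/16 to the basis.

The other S-polynomials (S(h_1,k_3), S(h_2,k_3)) all reduce to 0 modulo the current basis, so we have a Gröbner basis.
Inter-reduce: drop elements whose leading term is divisible by another's, tail-reduce, and make monic.
Reduced Gröbner basis: {x + 7/4y + 2, y² - 6y - 9}.

These differ, so the ideals are not equal.

No, the ideals differ.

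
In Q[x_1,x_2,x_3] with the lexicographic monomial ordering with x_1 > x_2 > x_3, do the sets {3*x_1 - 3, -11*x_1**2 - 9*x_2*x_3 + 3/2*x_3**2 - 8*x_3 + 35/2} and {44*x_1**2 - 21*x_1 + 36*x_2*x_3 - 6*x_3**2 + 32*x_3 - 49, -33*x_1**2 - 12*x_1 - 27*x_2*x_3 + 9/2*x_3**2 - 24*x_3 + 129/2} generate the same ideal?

Since reduced Gröbner bases are canonical representatives of ideals under a given ordering, it suffices to compute and compare them.
Buchberger on the first generating set:
f_1 = 3*x_1 - 3, LT = x_1.
f_2 = -11*x_1**2 - 9*x_2*x_3 + 3/2*x_3**2 - 8*x_3 + 35/2, LT = x_1**2.

S(f_1,f_2): lcm = x_1**2. S = -x_1 - 9/11*x_2*x_3 + 3/22*x_3**2 - 8/11*x_3 + 35/22.
  leading term x_1: subtract (-1/3)·f_1 from -x_1 - 9/11*x_2*x_3 + 3/22*x_3**2 - 8/11*x_3 + 35/22 → -9/11*x_2*x_3 + 3/22*x_3**2 - 8/11*x_3 + 13/22
  leading term x_2*x_3: no divisor's leading term divides it; move -9/11*x_2*x_3 to the remainder.
  leading term x_3**2: no divisor's leading term divides it; move 3/22*x_3**2 to the remainder.
  leading term x_3: no divisor's leading term divides it; move -8/11*x_3 to the remainder.
  leading term 1: no divisor's leading term divides it; move 13/22 to the remainder.
  remainder -9/11*x_2*x_3 + 3/22*x_3**2 - 8/11*x_3 + 13/22 ≠ 0; add g_3 = -9/11*x_2*x_3 + 3/22*x_3**2 - 8/11*x_3 + 13/22 to the basis.

The other S-polynomials (S(f_1,g_3), S(f_2,g_3)) all reduce to 0 modulo the current basis, so we have a Gröbner basis.
Inter-reduce: drop elements whose leading term is divisible by another's, tail-reduce, and make monic.
Reduced Gröbner basis: {x_1 - 1, x_2*x_3 - 1/6*x_3**2 + 8/9*x_3 - 13/18}.

Buchberger on the second generating set:
h_1 = 44*x_1**2 - 21*x_1 + 36*x_2*x_3 - 6*x_3**2 + 32*x_3 - 49, LT = x_1**2.
h_2 = -33*x_1**2 - 12*x_1 - 27*x_2*x_3 + 9/2*x_3**2 - 24*x_3 + 129/2, LT = x_1**2.

S(h_1,h_2): lcm = x_1**2. S = -37/44*x_1 + 37/44.
  leading term x_1: no divisor's leading term divides it; move -37/44*x_1 to the remainder.
  leading term 1: no divisor's leading term divides it; move 37/44 to the remainder.
  remainder -37/44*x_1 + 37/44 ≠ 0; add k_3 = -37/44*x_1 + 37/44 to the basis.

S(h_1,k_3): lcm = x_1**2. S = 23/44*x_1 + 9/11*x_2*x_3 - 3/22*x_3**2 + 8/11*x_3 - 49/44.
  leading term x_1: subtract (-23/37)·k_3 from 23/44*x_1 + 9/11*x_2*x_3 - 3/22*x_3**2 + 8/11*x_3 - 49/44 → 9/11*x_2*x_3 - 3/22*x_3**2 + 8/11*x_3 - 13/22
  leading term x_2*x_3: no divisor's leading term divides it; move 9/11*x_2*x_3 to the remainder.
  leading term x_3**2: no divisor's leading term divides it; move -3/22*x_3**2 to the remainder.
  leading term x_3: no divisor's leading term divides it; move 8/11*x_3 to the remainder.
  leading term 1: no divisor's leading term divides it; move -13/22 to the remainder.
  remainder 9/11*x_2*x_3 - 3/22*x_3**2 + 8/11*x_3 - 13/22 ≠ 0; add k_4 = 9/11*x_2*x_3 - 3/22*x_3**2 + 8/11*x_3 - 13/22 to the basis.

The other S-polynomials (S(h_2,k_3), S(h_1,k_4), S(h_2,k_4), S(k_3,k_4)) all reduce to 0 modulo the current basis, so we have a Gröbner basis.
Inter-reduce: drop elements whose leading term is divisible by another's, tail-reduce, and make monic.
Reduced Gröbner basis: {x_1 - 1, x_2*x_3 - 1/6*x_3**2 + 8/9*x_3 - 13/18}.

Same reduced basis, so the two generating sets span the same ideal.

Yes, the ideals are equal.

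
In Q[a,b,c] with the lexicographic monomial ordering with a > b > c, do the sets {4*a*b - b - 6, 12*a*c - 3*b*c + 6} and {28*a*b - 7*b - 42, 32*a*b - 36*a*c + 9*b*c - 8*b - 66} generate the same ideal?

Yes, the ideals are equal.

Two ideals are equal iff their reduced Gröbner bases coincide (the reduced basis is unique for a fixed ordering).
Buchberger on the first generating set:
f_1 = 4*a*b - b - 6, LT = a*b.
f_2 = 12*a*c - 3*b*c + 6, LT = a*c.

S(f_1,f_2): lcm = a*b*c. S = 1/4*b**2*c - 1/4*b*c - 1/2*b - 3/2*c.
  leading term b**2*c: no divisor's leading term divides it; move 1/4*b**2*c to the remainder.
  leading term b*c: no divisor's leading term divides it; move -1/4*b*c to the remainder.
  leading term b: no divisor's leading term divides it; move -1/2*b to the remainder.
  leading term c: no divisor's leading term divides it; move -3/2*c to the remainder.
  remainder 1/4*b**2*c - 1/4*b*c - 1/2*b - 3/2*c ≠ 0; add g_3 = 1/4*b**2*c - 1/4*b*c - 1/2*b - 3/2*c to the basis.

S(f_1,g_3): lcm = a*b**2*c. S = a*b*c + 2*a*b + 6*a*c - 1/4*b**2*c - 3/2*b*c.
  leading term a*b*c: subtract (1/4*c)·f_1 from a*b*c + 2*a*b + 6*a*c - 1/4*b**2*c - 3/2*b*c → 2*a*b + 6*a*c - 1/4*b**2*c - 5/4*b*c + 3/2*c
  leading term a*b: subtract (1/2)·f_1 from 2*a*b + 6*a*c - 1/4*b**2*c - 5/4*b*c + 3/2*c → 6*a*c - 1/4*b**2*c - 5/4*b*c + 1/2*b + 3/2*c + 3
  leading term a*c: subtract (1/2)·f_2 from 6*a*c - 1/4*b**2*c - 5/4*b*c + 1/2*b + 3/2*c + 3 → -1/4*b**2*c + 1/4*b*c + 1/2*b + 3/2*c
  leading term b**2*c: subtract (-1)·g_3 from -1/4*b**2*c + 1/4*b*c + 1/2*b + 3/2*c → 0
  remainder 0.

S(f_2,g_3): lcm = a*b**2*c. S = a*b*c + 2*a*b + 6*a*c - 1/4*b**3*c + 1/2*b**2.
  leading term a*b*c: subtract (1/4*c)·f_1 from a*b*c + 2*a*b + 6*a*c - 1/4*b**3*c + 1/2*b**2 → 2*a*b + 6*a*c - 1/4*b**3*c + 1/2*b**2 + 1/4*b*c + 3/2*c
  leading term a*b: subtract (1/2)·f_1 from 2*a*b + 6*a*c - 1/4*b**3*c + 1/2*b**2 + 1/4*b*c + 3/2*c → 6*a*c - 1/4*b**3*c + 1/2*b**2 + 1/4*b*c + 1/2*b + 3/2*c + 3
  leading term a*c: subtract (1/2)·f_2 from 6*a*c - 1/4*b**3*c + 1/2*b**2 + 1/4*b*c + 1/2*b + 3/2*c + 3 → -1/4*b**3*c + 1/2*b**2 + 7/4*b*c + 1/2*b + 3/2*c
  leading term b**3*c: subtract (-b)·g_3 from -1/4*b**3*c + 1/2*b**2 + 7/4*b*c + 1/2*b + 3/2*c → -1/4*b**2*c + 1/4*b*c + 1/2*b + 3/2*c
  leading term b**2*c: subtract (-1)·g_3 from -1/4*b**2*c + 1/4*b*c + 1/2*b + 3/2*c → 0
  remainder 0.

Every S-polynomial of the final basis reduces to 0, so we have a Gröbner basis.
Inter-reduce: drop elements whose leading term is divisible by another's, tail-reduce, and make monic.
Reduced Gröbner basis: {a*b - 1/4*b - 3/2, a*c - 1/4*b*c + 1/2, b**2*c - b*c - 2*b - 6*c}.

Buchberger on the second generating set:
h_1 = 28*a*b - 7*b - 42, LT = a*b.
h_2 = 32*a*b - 36*a*c + 9*b*c - 8*b - 66, LT = a*b.

S(h_1,h_2): lcm = a*b. S = 9/8*a*c - 9/32*b*c + 9/16.
  leading term a*c: no divisor's leading term divides it; move 9/8*a*c to the remainder.
  leading term b*c: no divisor's leading term divides it; move -9/32*b*c to the remainder.
  leading term 1: no divisor's leading term divides it; move 9/16 to the remainder.
  remainder 9/8*a*c - 9/32*b*c + 9/16 ≠ 0; add k_3 = 9/8*a*c - 9/32*b*c + 9/16 to the basis.

S(h_1,k_3): lcm = a*b*c. S = 1/4*b**2*c - 1/4*b*c - 1/2*b - 3/2*c.
  leading term b**2*c: no divisor's leading term divides it; move 1/4*b**2*c to the remainder.
  leading term b*c: no divisor's leading term divides it; move -1/4*b*c to the remainder.
  leading term b: no divisor's leading term divides it; move -1/2*b to the remainder.
  leading term c: no divisor's leading term divides it; move -3/2*c to the remainder.
  remainder 1/4*b**2*c - 1/4*b*c - 1/2*b - 3/2*c ≠ 0; add k_4 = 1/4*b**2*c - 1/4*b*c - 1/2*b - 3/2*c to the basis.

S(h_2,k_3): lcm = a*b*c. S = -9/8*a*c**2 + 1/4*b**2*c + 9/32*b*c**2 - 1/4*b*c - 1/2*b - 33/16*c.
  leading term a*c**2: subtract (-c)·k_3 from -9/8*a*c**2 + 1/4*b**2*c + 9/32*b*c**2 - 1/4*b*c - 1/2*b - 33/16*c → 1/4*b**2*c - 1/4*b*c - 1/2*b - 3/2*c
  leading term b**2*c: subtract (1)·k_4 from 1/4*b**2*c - 1/4*b*c - 1/2*b - 3/2*c → 0
  remainder 0.

S(h_1,k_4): lcm = a*b**2*c. S = a*b*c + 2*a*b + 6*a*c - 1/4*b**2*c - 3/2*b*c.
  leading term a*b*c: subtract (1/28*c)·h_1 from a*b*c + 2*a*b + 6*a*c - 1/4*b**2*c - 3/2*b*c → 2*a*b + 6*a*c - 1/4*b**2*c - 5/4*b*c + 3/2*c
  leading term a*b: subtract (1/14)·h_1 from 2*a*b + 6*a*c - 1/4*b**2*c - 5/4*b*c + 3/2*c → 6*a*c - 1/4*b**2*c - 5/4*b*c + 1/2*b + 3/2*c + 3
  leading term a*c: subtract (16/3)·k_3 from 6*a*c - 1/4*b**2*c - 5/4*b*c + 1/2*b + 3/2*c + 3 → -1/4*b**2*c + 1/4*b*c + 1/2*b + 3/2*c
  leading term b**2*c: subtract (-1)·k_4 from -1/4*b**2*c + 1/4*b*c + 1/2*b + 3/2*c → 0
  remainder 0.

S(h_2,k_4): lcm = a*b**2*c. S = -9/8*a*b*c**2 + a*b*c + 2*a*b + 6*a*c + 9/32*b**2*c**2 - 1/4*b**2*c - 33/16*b*c.
  leading term a*b*c**2: subtract (-9/224*c**2)·h_1 from -9/8*a*b*c**2 + a*b*c + 2*a*b + 6*a*c + 9/32*b**2*c**2 - 1/4*b**2*c - 33/16*b*c → a*b*c + 2*a*b + 6*a*c + 9/32*b**2*c**2 - 1/4*b**2*c - 9/32*b*c**2 - 33/16*b*c - 27/16*c**2
  leading term a*b*c: subtract (1/28*c)·h_1 from a*b*c + 2*a*b + 6*a*c + 9/32*b**2*c**2 - 1/4*b**2*c - 9/32*b*c**2 - 33/16*b*c - 27/16*c**2 → 2*a*b + 6*a*c + 9/32*b**2*c**2 - 1/4*b**2*c - 9/32*b*c**2 - 29/16*b*c - 27/16*c**2 + 3/2*c
  leading term a*b: subtract (1/14)·h_1 from 2*a*b + 6*a*c + 9/32*b**2*c**2 - 1/4*b**2*c - 9/32*b*c**2 - 29/16*b*c - 27/16*c**2 + 3/2*c → 6*a*c + 9/32*b**2*c**2 - 1/4*b**2*c - 9/32*b*c**2 - 29/16*b*c + 1/2*b - 27/16*c**2 + 3/2*c + 3
  leading term a*c: subtract (16/3)·k_3 from 6*a*c + 9/32*b**2*c**2 - 1/4*b**2*c - 9/32*b*c**2 - 29/16*b*c + 1/2*b - 27/16*c**2 + 3/2*c + 3 → 9/32*b**2*c**2 - 1/4*b**2*c - 9/32*b*c**2 - 5/16*b*c + 1/2*b - 27/16*c**2 + 3/2*c
  leading term b**2*c**2: subtract (9/8*c)·k_4 from 9/32*b**2*c**2 - 1/4*b**2*c - 9/32*b*c**2 - 5/16*b*c + 1/2*b - 27/16*c**2 + 3/2*c → -1/4*b**2*c + 1/4*b*c + 1/2*b + 3/2*c
  leading term b**2*c: subtract (-1)·k_4 from -1/4*b**2*c + 1/4*b*c + 1/2*b + 3/2*c → 0
  remainder 0.

S(k_3,k_4): lcm = a*b**2*c. S = a*b*c + 2*a*b + 6*a*c - 1/4*b**3*c + 1/2*b**2.
  leading term a*b*c: subtract (1/28*c)·h_1 from a*b*c + 2*a*b + 6*a*c - 1/4*b**3*c + 1/2*b**2 → 2*a*b + 6*a*c - 1/4*b**3*c + 1/2*b**2 + 1/4*b*c + 3/2*c
  leading term a*b: subtract (1/14)·h_1 from 2*a*b + 6*a*c - 1/4*b**3*c + 1/2*b**2 + 1/4*b*c + 3/2*c → 6*a*c - 1/4*b**3*c + 1/2*b**2 + 1/4*b*c + 1/2*b + 3/2*c + 3
  leading term a*c: subtract (16/3)·k_3 from 6*a*c - 1/4*b**3*c + 1/2*b**2 + 1/4*b*c + 1/2*b + 3/2*c + 3 → -1/4*b**3*c + 1/2*b**2 + 7/4*b*c + 1/2*b + 3/2*c
  leading term b**3*c: subtract (-b)·k_4 from -1/4*b**3*c + 1/2*b**2 + 7/4*b*c + 1/2*b + 3/2*c → -1/4*b**2*c + 1/4*b*c + 1/2*b + 3/2*c
  leading term b**2*c: subtract (-1)·k_4 from -1/4*b**2*c + 1/4*b*c + 1/2*b + 3/2*c → 0
  remainder 0.

Every S-polynomial of the final basis reduces to 0, so we have a Gröbner basis.
Inter-reduce: drop elements whose leading term is divisible by another's, tail-reduce, and make monic.
Reduced Gröbner basis: {a*b - 1/4*b - 3/2, a*c - 1/4*b*c + 1/2, b**2*c - b*c - 2*b - 6*c}.

Same reduced basis, so the two generating sets span the same ideal.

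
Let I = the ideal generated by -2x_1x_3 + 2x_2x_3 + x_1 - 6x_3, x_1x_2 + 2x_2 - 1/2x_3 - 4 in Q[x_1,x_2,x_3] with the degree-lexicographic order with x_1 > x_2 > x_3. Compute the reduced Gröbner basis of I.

G = {x_2^2x_3 - x_2x_3 - 1/2x_3^2 - x_2 - 15/4x_3 + 2, x_1x_2 + 2x_2 - 1/2x_3 - 4, x_1x_3 - x_2x_3 - 1/2x_1 + 3x_3}

f_1 = -2x_1x_3 + 2x_2x_3 + x_1 - 6x_3, LT = x_1x_3.
f_2 = x_1x_2 + 2x_2 - 1/2x_3 - 4, LT = x_1x_2.

S(f_1,f_2): lcm = x_1x_2x_3. S = -x_2^2x_3 - 1/2x_1x_2 + x_2x_3 + 1/2x_3^2 + 4x_3.
  leading term x_2^2x_3: no divisor's leading term divides it; move -x_2^2x_3 to the remainder.
  leading term x_1x_2: subtract (-1/2)·f_2 from -1/2x_1x_2 + x_2x_3 + 1/2x_3^2 + 4x_3 → x_2x_3 + 1/2x_3^2 + x_2 + 15/4x_3 - 2
  leading term x_2x_3: no divisor's leading term divides it; move x_2x_3 to the remainder.
  leading term x_3^2: no divisor's leading term divides it; move 1/2x_3^2 to the remainder.
  leading term x_2: no divisor's leading term divides it; move x_2 to the remainder.
  leading term x_3: no divisor's leading term divides it; move 15/4x_3 to the remainder.
  leading term 1: no divisor's leading term divides it; move -2 to the remainder.
  remainder -x_2^2x_3 + x_2x_3 + 1/2x_3^2 + x_2 + 15/4x_3 - 2 ≠ 0; add g_3 = -x_2^2x_3 + x_2x_3 + 1/2x_3^2 + x_2 + 15/4x_3 - 2 to the basis.

The other S-polynomials (S(f_1,g_3), S(f_2,g_3)) all reduce to 0 modulo the current basis, so we have a Gröbner basis.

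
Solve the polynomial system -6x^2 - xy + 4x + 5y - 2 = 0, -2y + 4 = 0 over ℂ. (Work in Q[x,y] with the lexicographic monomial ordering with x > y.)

{(-1, 2), (4/3, 2)}

Compute a lex Gröbner basis by Buchberger's algorithm.
f_1 = -6x^2 - xy + 4x + 5y - 2, LT = x^2.
f_2 = -2y + 4, LT = y.

S(f_1,f_2): leading monomials are coprime, so the S-polynomial reduces to 0 (Buchberger's first criterion).
Every S-polynomial of the final basis reduces to 0, so we have a Gröbner basis.
Inter-reduce: drop elements whose leading term is divisible by another's, tail-reduce, and make monic.
Reduced Gröbner basis: {x^2 - 1/3x - 4/3, y - 2}.

A lex Gröbner basis eliminates variables successively. Here y - 2 depends only on y, with roots {2}; lifting each root through the earlier basis elements recovers the full solutions.
  y = 2: the earlier basis element becomes x^2 - 1/3x - 4/3 = 0, giving x = -1, 4/3 — points (-1, 2), (4/3, 2).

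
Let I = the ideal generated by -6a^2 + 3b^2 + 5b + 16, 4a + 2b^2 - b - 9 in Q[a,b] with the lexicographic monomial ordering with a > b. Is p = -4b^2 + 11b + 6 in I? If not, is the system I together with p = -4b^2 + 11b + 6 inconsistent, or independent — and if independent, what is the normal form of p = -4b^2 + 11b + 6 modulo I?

First compute the reduced Gröbner basis of I by Buchberger's algorithm.
f_1 = -6a^2 + 3b^2 + 5b + 16, LT = a^2.
f_2 = 4a + 2b^2 - b - 9, LT = a.

S(f_1,f_2): lcm = a^2. S = -1/2ab^2 + 1/4ab + 9/4a - 1/2b^2 - 5/6b - 8/3.
  reduce S modulo (f_1, f_2):
  remainder 1/4b^4 - 1/4b^3 - 43/16b^2 + 7/24b + 115/48 ≠ 0; add h_3 = 1/4b^4 - 1/4b^3 - 43/16b^2 + 7/24b + 115/48 to the basis.

The other S-polynomials (S(f_1,h_3), S(f_2,h_3)) all reduce to 0 modulo the current basis, so we have a Gröbner basis.
Inter-reduce: drop elements whose leading term is divisible by another's, tail-reduce, and make monic.
Reduced Gröbner basis: {a + 1/2b^2 - 1/4b - 9/4, b^4 - b^3 - 43/4b^2 + 7/6b + 115/12}.
Label its elements g_1 = a + 1/2b^2 - 1/4b - 9/4, g_2 = b^4 - b^3 - 43/4b^2 + 7/6b + 115/12.

Reduce p = -4b^2 + 11b + 6 modulo G:
  leading term b^2: no divisor's leading term divides it; move -4b^2 to the remainder.
  leading term b: no divisor's leading term divides it; move 11b to the remainder.
  leading term 1: no divisor's leading term divides it; move 6 to the remainder.
  normal form = -4b^2 + 11b + 6.
The normal form is nonzero, so p ∉ I. Since p minus its normal form lies in I, I + (p) = I + (r) where r = -4b^2 + 11b + 6; decide whether this ideal is the whole ring.
Run Buchberger on G together with r (pairs among the g_i already reduce to 0 since G is a Gröbner basis):
g_1 = a + 1/2b^2 - 1/4b - 9/4, LT = a.
g_2 = b^4 - b^3 - 43/4b^2 + 7/6b + 115/12, LT = b^4.
r = -4b^2 + 11b + 6, LT = b^2.

S(g_2,r): lcm = b^4. S = 7/4b^3 - 37/4b^2 + 7/6b + 115/12.
  reduce S modulo (g_1, g_2, r):
  remainder -1615/192b + 281/96 ≠ 0; add m_4 = -1615/192b + 281/96 to the basis.

S(g_2,m_4): lcm = b^4. S = -1053/1615b^3 - 43/4b^2 + 7/6b + 115/12.
  reduce S modulo (g_1, g_2, r, m_4):
  remainder -44170451/2086580 ≠ 0; add m_5 = -44170451/2086580 to the basis.

The other S-polynomials (S(g_1,g_2), S(g_1,r), S(g_1,m_4), S(r,m_4), S(g_1,m_5), S(g_2,m_5), S(r,m_5), S(m_4,m_5)) all reduce to 0 modulo the current basis, so we have a Gröbner basis.
Inter-reduce: drop elements whose leading term is divisible by another's, tail-reduce, and make monic.
Reduced Gröbner basis: {1}.
The reduced Gröbner basis of I + (p) is {1}: the ideal is the whole ring, so the enlarged system has no common solution — adjoining p is inconsistent.

Adjoining -4b^2 + 11b + 6 makes the ideal the whole ring: the system is inconsistent.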